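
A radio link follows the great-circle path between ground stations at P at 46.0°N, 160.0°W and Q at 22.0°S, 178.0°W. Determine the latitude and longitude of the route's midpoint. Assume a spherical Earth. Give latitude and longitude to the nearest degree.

≈ 12°N, 170°W

Write both endpoints as unit vectors p₁, p₂ with components (cos φ cos λ, cos φ sin λ, sin φ).
The central angle between the endpoints is δ = arccos(p₁·p₂) ≈ 1.221 rad (69.9°).
Interpolate at f = 1/2 with slerp weights a = sin((1−f)δ)/sin δ ≈ 0.610, b = sin(fδ)/sin δ ≈ 0.610.
p = a·p₁ + b·p₂ ≈ (-0.964, -0.165, 0.210); φ = arcsin(p_z) ≈ 12.14°, λ = atan2(p_y, p_x) ≈ -170.30°.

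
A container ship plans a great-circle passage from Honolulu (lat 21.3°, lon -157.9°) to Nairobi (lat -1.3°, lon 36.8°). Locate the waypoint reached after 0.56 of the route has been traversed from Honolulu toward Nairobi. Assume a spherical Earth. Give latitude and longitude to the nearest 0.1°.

Write both endpoints as unit vectors p₁, p₂ with components (cos φ cos λ, cos φ sin λ, sin φ).
The central angle between the endpoints is δ = arccos(p₁·p₂) ≈ 2.712 rad (155.4°).
Interpolate at f = 0.56 with slerp weights a = sin((1−f)δ)/sin δ ≈ 2.233, b = sin(fδ)/sin δ ≈ 2.399.
p = a·p₁ + b·p₂ ≈ (-0.007, 0.654, 0.757); φ = arcsin(p_z) ≈ 49.17°, λ = atan2(p_y, p_x) ≈ 90.64°.

≈ lat 49.2°, lon 90.6°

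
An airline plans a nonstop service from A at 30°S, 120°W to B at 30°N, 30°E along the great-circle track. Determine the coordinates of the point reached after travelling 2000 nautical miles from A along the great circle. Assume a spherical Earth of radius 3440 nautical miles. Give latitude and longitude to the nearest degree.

≈ 21°S, 84°W

Convert each endpoint to a unit vector on the sphere (x = cos φ cos λ, y = cos φ sin λ, z = sin φ).
The central angle between the endpoints is δ = arccos(p₁·p₂) ≈ 2.689 rad (154.1°). The total great-circle distance is δ·R ≈ 2.689 × 3440 ≈ 9252 nmi, so the target fraction is f = 2000/9252 ≈ 0.216.
Interpolate at f ≈ 0.216 with slerp weights a = sin((1−f)δ)/sin δ ≈ 1.966, b = sin(fδ)/sin δ ≈ 1.257.
p = a·p₁ + b·p₂ ≈ (0.091, -0.931, -0.355); φ = arcsin(p_z) ≈ -20.77°, λ = atan2(p_y, p_x) ≈ -84.40°.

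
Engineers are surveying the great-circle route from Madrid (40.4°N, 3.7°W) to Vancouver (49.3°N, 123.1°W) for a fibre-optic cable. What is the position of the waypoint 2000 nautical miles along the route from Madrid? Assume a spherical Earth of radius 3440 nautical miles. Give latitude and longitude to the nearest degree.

The haversine formula gives a central angle δ ≈ 1.321 rad (75.7°) between the endpoints. The total great-circle distance is δ·R ≈ 1.321 × 3440 ≈ 4543 nmi, so the target fraction is f = 2000/4543 ≈ 0.440.
Interpolate at f ≈ 0.440 with slerp weights a = sin((1−f)δ)/sin δ ≈ 0.695, b = sin(fδ)/sin δ ≈ 0.567.
p = a·p₁ + b·p₂ ≈ (0.327, -0.344, 0.880); φ = arcsin(p_z) ≈ 61.69°, λ = atan2(p_y, p_x) ≈ -46.47°.

≈ (62°N, 46°W)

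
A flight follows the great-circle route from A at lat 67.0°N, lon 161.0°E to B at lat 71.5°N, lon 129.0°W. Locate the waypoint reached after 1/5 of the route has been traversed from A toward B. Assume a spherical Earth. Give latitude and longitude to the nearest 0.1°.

≈ lat 69.9°N, lon 171.3°E

Write both endpoints as unit vectors p₁, p₂ with components (cos φ cos λ, cos φ sin λ, sin φ).
The central angle between the endpoints is δ = arccos(p₁·p₂) ≈ 0.414 rad (23.7°).
Interpolate at f = 1/5 with slerp weights a = sin((1−f)δ)/sin δ ≈ 0.808, b = sin(fδ)/sin δ ≈ 0.206.
p = a·p₁ + b·p₂ ≈ (-0.340, 0.052, 0.939); φ = arcsin(p_z) ≈ 69.90°, λ = atan2(p_y, p_x) ≈ 171.28°.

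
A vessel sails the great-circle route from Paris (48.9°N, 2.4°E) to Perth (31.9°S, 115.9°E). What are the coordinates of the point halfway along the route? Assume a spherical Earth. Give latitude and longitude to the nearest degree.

Convert each endpoint to a unit vector on the sphere (x = cos φ cos λ, y = cos φ sin λ, z = sin φ).
The central angle between the endpoints is δ = arccos(p₁·p₂) ≈ 2.240 rad (128.4°).
Interpolate at f = 1/2 with slerp weights a = sin((1−f)δ)/sin δ ≈ 1.148, b = sin(fδ)/sin δ ≈ 1.148.
p = a·p₁ + b·p₂ ≈ (0.328, 0.908, 0.258); φ = arcsin(p_z) ≈ 14.98°, λ = atan2(p_y, p_x) ≈ 70.13°.

≈ 15°N, 70°E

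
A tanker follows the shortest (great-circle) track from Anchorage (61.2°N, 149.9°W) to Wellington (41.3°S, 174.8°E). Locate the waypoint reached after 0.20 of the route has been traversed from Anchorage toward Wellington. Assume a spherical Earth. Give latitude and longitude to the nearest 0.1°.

From cos δ = sin φ₁ sin φ₂ + cos φ₁ cos φ₂ cos Δλ, the central angle is δ ≈ 1.858 rad (106.4°).
Interpolate at f = 0.20 with slerp weights a = sin((1−f)δ)/sin δ ≈ 1.039, b = sin(fδ)/sin δ ≈ 0.379.
p = a·p₁ + b·p₂ ≈ (-0.716, -0.225, 0.661); φ = arcsin(p_z) ≈ 41.34°, λ = atan2(p_y, p_x) ≈ -162.54°.

≈ 41.3°N, 162.5°W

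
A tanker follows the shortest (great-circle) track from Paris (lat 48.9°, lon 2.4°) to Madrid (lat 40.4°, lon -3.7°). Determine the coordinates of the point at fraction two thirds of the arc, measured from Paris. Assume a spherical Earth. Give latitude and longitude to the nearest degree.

Convert each endpoint to a unit vector on the sphere (x = cos φ cos λ, y = cos φ sin λ, z = sin φ).
The central angle between the endpoints is δ = arccos(p₁·p₂) ≈ 0.166 rad (9.5°).
Interpolate at f = 2/3 with slerp weights a = sin((1−f)δ)/sin δ ≈ 0.335, b = sin(fδ)/sin δ ≈ 0.668.
p = a·p₁ + b·p₂ ≈ (0.728, -0.024, 0.685); φ = arcsin(p_z) ≈ 43.27°, λ = atan2(p_y, p_x) ≈ -1.86°.

≈ lat 43°, lon -2°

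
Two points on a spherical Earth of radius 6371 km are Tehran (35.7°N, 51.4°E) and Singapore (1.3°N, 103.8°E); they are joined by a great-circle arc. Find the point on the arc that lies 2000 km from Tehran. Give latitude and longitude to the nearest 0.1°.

≈ 27.2°N, 70.0°E

From cos δ = sin φ₁ sin φ₂ + cos φ₁ cos φ₂ cos Δλ, the central angle is δ ≈ 1.037 rad (59.4°). The total great-circle distance is δ·R ≈ 1.037 × 6371 ≈ 6608 km, so the target fraction is f = 2000/6608 ≈ 0.303.
Interpolate at f ≈ 0.303 with slerp weights a = sin((1−f)δ)/sin δ ≈ 0.769, b = sin(fδ)/sin δ ≈ 0.359.
p = a·p₁ + b·p₂ ≈ (0.304, 0.836, 0.457); φ = arcsin(p_z) ≈ 27.18°, λ = atan2(p_y, p_x) ≈ 70.02°.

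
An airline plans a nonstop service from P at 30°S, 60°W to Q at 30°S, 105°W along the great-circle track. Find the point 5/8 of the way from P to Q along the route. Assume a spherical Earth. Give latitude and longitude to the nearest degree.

Convert each endpoint to a unit vector on the sphere (x = cos φ cos λ, y = cos φ sin λ, z = sin φ).
The central angle between the endpoints is δ = arccos(p₁·p₂) ≈ 0.676 rad (38.7°).
Interpolate at f = 5/8 with slerp weights a = sin((1−f)δ)/sin δ ≈ 0.401, b = sin(fδ)/sin δ ≈ 0.655.
p = a·p₁ + b·p₂ ≈ (0.027, -0.849, -0.528); φ = arcsin(p_z) ≈ -31.87°, λ = atan2(p_y, p_x) ≈ -88.20°.

≈ 32°S, 88°W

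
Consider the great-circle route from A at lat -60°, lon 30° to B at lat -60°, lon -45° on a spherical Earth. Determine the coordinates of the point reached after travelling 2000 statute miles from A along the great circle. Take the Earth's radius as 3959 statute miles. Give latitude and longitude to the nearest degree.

≈ lat -63°, lon -33°

Convert each endpoint to a unit vector on the sphere (x = cos φ cos λ, y = cos φ sin λ, z = sin φ).
The central angle between the endpoints is δ = arccos(p₁·p₂) ≈ 0.619 rad (35.4°). The total great-circle distance is δ·R ≈ 0.619 × 3959 ≈ 2449 mi, so the target fraction is f = 2000/2449 ≈ 0.817.
Interpolate at f ≈ 0.817 with slerp weights a = sin((1−f)δ)/sin δ ≈ 0.195, b = sin(fδ)/sin δ ≈ 0.835.
p = a·p₁ + b·p₂ ≈ (0.380, -0.246, -0.892); φ = arcsin(p_z) ≈ -63.10°, λ = atan2(p_y, p_x) ≈ -32.98°.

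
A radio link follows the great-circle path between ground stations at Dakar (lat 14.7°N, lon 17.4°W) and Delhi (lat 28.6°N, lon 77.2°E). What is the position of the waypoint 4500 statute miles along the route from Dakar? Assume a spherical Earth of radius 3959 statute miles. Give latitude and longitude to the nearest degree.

≈ lat 32°N, lon 52°E

Convert each endpoint to a unit vector on the sphere (x = cos φ cos λ, y = cos φ sin λ, z = sin φ).
The central angle between the endpoints is δ = arccos(p₁·p₂) ≈ 1.517 rad (86.9°). The total great-circle distance is δ·R ≈ 1.517 × 3959 ≈ 6007 mi, so the target fraction is f = 4500/6007 ≈ 0.749.
Interpolate at f ≈ 0.749 with slerp weights a = sin((1−f)δ)/sin δ ≈ 0.372, b = sin(fδ)/sin δ ≈ 0.909.
p = a·p₁ + b·p₂ ≈ (0.520, 0.670, 0.529); φ = arcsin(p_z) ≈ 31.96°, λ = atan2(p_y, p_x) ≈ 52.18°.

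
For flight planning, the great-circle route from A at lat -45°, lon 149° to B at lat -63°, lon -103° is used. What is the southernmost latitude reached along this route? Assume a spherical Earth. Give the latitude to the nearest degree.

The great circle lies in the plane with unit normal n̂ = (p₁ × p₂)/|p₁ × p₂|.
Here n̂_z ≈ +0.360; the vertex latitude is φ_max = arccos|n̂_z| ≈ 68.9°.
Check via Clairaut: cos φ_max = |cos φ₁| · sin C = cos(45.0°)·sin(149.4°) ≈ 0.360, again giving ≈ 68.9°.

≈ -69°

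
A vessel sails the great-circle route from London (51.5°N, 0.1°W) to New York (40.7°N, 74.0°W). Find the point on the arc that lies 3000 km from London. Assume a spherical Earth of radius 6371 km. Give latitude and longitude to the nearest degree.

≈ 52°N, 44°W

Write both endpoints as unit vectors p₁, p₂ with components (cos φ cos λ, cos φ sin λ, sin φ).
The central angle between the endpoints is δ = arccos(p₁·p₂) ≈ 0.875 rad (50.1°). The total great-circle distance is δ·R ≈ 0.875 × 6371 ≈ 5573 km, so the target fraction is f = 3000/5573 ≈ 0.538.
Interpolate at f ≈ 0.538 with slerp weights a = sin((1−f)δ)/sin δ ≈ 0.512, b = sin(fδ)/sin δ ≈ 0.591.
p = a·p₁ + b·p₂ ≈ (0.442, -0.431, 0.786); φ = arcsin(p_z) ≈ 51.84°, λ = atan2(p_y, p_x) ≈ -44.28°.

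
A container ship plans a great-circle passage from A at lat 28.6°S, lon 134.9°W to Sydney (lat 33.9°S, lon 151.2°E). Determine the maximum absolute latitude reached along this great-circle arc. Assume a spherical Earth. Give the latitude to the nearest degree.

≈ 38°S

The great circle lies in the plane with unit normal n̂ = (p₁ × p₂)/|p₁ × p₂|.
Here n̂_z ≈ -0.793; the vertex latitude is φ_max = arccos|n̂_z| ≈ 37.6°.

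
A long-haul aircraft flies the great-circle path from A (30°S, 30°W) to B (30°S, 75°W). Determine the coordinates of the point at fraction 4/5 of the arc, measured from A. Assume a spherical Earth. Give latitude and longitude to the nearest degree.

≈ (31°S, 66°W)

Convert each endpoint to a unit vector on the sphere (x = cos φ cos λ, y = cos φ sin λ, z = sin φ).
The central angle between the endpoints is δ = arccos(p₁·p₂) ≈ 0.676 rad (38.7°).
Interpolate at f = 4/5 with slerp weights a = sin((1−f)δ)/sin δ ≈ 0.215, b = sin(fδ)/sin δ ≈ 0.823.
p = a·p₁ + b·p₂ ≈ (0.346, -0.782, -0.519); φ = arcsin(p_z) ≈ -31.27°, λ = atan2(p_y, p_x) ≈ -66.12°.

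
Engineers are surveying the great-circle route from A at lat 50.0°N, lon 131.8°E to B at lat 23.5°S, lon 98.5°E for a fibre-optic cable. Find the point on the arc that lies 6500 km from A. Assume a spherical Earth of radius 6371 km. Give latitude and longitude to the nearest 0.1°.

≈ lat 4.0°S, lon 105.8°E

From cos δ = sin φ₁ sin φ₂ + cos φ₁ cos φ₂ cos Δλ, the central angle is δ ≈ 1.382 rad (79.2°). The total great-circle distance is δ·R ≈ 1.382 × 6371 ≈ 8808 km, so the target fraction is f = 6500/8808 ≈ 0.738.
Interpolate at f ≈ 0.738 with slerp weights a = sin((1−f)δ)/sin δ ≈ 0.361, b = sin(fδ)/sin δ ≈ 0.868.
p = a·p₁ + b·p₂ ≈ (-0.272, 0.960, -0.070); φ = arcsin(p_z) ≈ -3.99°, λ = atan2(p_y, p_x) ≈ 105.83°.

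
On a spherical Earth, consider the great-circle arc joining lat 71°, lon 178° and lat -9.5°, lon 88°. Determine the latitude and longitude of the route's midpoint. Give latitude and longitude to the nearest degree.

Convert each endpoint to a unit vector on the sphere (x = cos φ cos λ, y = cos φ sin λ, z = sin φ).
The central angle between the endpoints is δ = arccos(p₁·p₂) ≈ 1.727 rad (99.0°).
Interpolate at f = 1/2 with slerp weights a = sin((1−f)δ)/sin δ ≈ 0.770, b = sin(fδ)/sin δ ≈ 0.770.
p = a·p₁ + b·p₂ ≈ (-0.224, 0.767, 0.601); φ = arcsin(p_z) ≈ 36.92°, λ = atan2(p_y, p_x) ≈ 106.27°.

≈ lat 37°, lon 106°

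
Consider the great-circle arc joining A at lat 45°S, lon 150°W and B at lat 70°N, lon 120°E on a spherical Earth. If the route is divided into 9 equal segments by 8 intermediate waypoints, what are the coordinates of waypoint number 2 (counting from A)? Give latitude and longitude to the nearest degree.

Convert each endpoint to a unit vector on the sphere (x = cos φ cos λ, y = cos φ sin λ, z = sin φ).
The central angle between the endpoints is δ = arccos(p₁·p₂) ≈ 2.298 rad (131.6°).
Interpolate at f = 2/9 with slerp weights a = sin((1−f)δ)/sin δ ≈ 1.307, b = sin(fδ)/sin δ ≈ 0.654.
p = a·p₁ + b·p₂ ≈ (-0.912, -0.268, -0.310); φ = arcsin(p_z) ≈ -18.04°, λ = atan2(p_y, p_x) ≈ -163.60°.

≈ lat 18°S, lon 164°W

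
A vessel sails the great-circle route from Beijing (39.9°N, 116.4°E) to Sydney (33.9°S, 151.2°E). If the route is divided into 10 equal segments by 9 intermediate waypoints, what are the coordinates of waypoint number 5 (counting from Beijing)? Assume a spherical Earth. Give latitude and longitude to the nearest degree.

≈ (3°N, 135°E)

Write both endpoints as unit vectors p₁, p₂ with components (cos φ cos λ, cos φ sin λ, sin φ).
The central angle between the endpoints is δ = arccos(p₁·p₂) ≈ 1.405 rad (80.5°).
Interpolate at f = 5/10 with slerp weights a = sin((1−f)δ)/sin δ ≈ 0.655, b = sin(fδ)/sin δ ≈ 0.655.
p = a·p₁ + b·p₂ ≈ (-0.700, 0.712, 0.055); φ = arcsin(p_z) ≈ 3.14°, λ = atan2(p_y, p_x) ≈ 134.51°.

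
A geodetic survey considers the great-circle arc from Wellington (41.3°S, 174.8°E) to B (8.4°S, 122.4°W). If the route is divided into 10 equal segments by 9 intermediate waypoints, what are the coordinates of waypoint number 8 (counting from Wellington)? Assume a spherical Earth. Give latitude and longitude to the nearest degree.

Convert each endpoint to a unit vector on the sphere (x = cos φ cos λ, y = cos φ sin λ, z = sin φ).
The central angle between the endpoints is δ = arccos(p₁·p₂) ≈ 1.120 rad (64.1°).
Interpolate at f = 8/10 with slerp weights a = sin((1−f)δ)/sin δ ≈ 0.247, b = sin(fδ)/sin δ ≈ 0.867.
p = a·p₁ + b·p₂ ≈ (-0.644, -0.708, -0.290); φ = arcsin(p_z) ≈ -16.83°, λ = atan2(p_y, p_x) ≈ -132.32°.

≈ (17°S, 132°W)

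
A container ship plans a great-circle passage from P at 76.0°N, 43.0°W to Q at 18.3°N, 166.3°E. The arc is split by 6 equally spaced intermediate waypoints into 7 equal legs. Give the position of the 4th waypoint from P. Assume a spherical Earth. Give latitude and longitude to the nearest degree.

≈ 54°N, 173°E

The haversine formula gives a central angle δ ≈ 1.466 rad (84.0°) between the endpoints.
Interpolate at f = 4/7 with slerp weights a = sin((1−f)δ)/sin δ ≈ 0.591, b = sin(fδ)/sin δ ≈ 0.747.
p = a·p₁ + b·p₂ ≈ (-0.585, 0.071, 0.808); φ = arcsin(p_z) ≈ 53.92°, λ = atan2(p_y, p_x) ≈ 173.12°.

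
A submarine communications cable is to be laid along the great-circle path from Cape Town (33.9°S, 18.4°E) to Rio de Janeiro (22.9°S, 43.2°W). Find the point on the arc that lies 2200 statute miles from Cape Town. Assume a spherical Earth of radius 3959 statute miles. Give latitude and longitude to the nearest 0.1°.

Convert each endpoint to a unit vector on the sphere (x = cos φ cos λ, y = cos φ sin λ, z = sin φ).
The central angle between the endpoints is δ = arccos(p₁·p₂) ≈ 0.951 rad (54.5°). The total great-circle distance is δ·R ≈ 0.951 × 3959 ≈ 3766 mi, so the target fraction is f = 2200/3766 ≈ 0.584.
Interpolate at f ≈ 0.584 with slerp weights a = sin((1−f)δ)/sin δ ≈ 0.473, b = sin(fδ)/sin δ ≈ 0.648.
p = a·p₁ + b·p₂ ≈ (0.808, -0.285, -0.516); φ = arcsin(p_z) ≈ -31.07°, λ = atan2(p_y, p_x) ≈ -19.41°.

≈ 31.1°S, 19.4°W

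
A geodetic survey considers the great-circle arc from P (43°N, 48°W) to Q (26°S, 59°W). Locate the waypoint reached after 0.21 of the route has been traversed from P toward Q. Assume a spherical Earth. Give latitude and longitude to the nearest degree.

≈ (29°N, 51°W)

Write both endpoints as unit vectors p₁, p₂ with components (cos φ cos λ, cos φ sin λ, sin φ).
The central angle between the endpoints is δ = arccos(p₁·p₂) ≈ 1.217 rad (69.7°).
Interpolate at f = 0.21 with slerp weights a = sin((1−f)δ)/sin δ ≈ 0.874, b = sin(fδ)/sin δ ≈ 0.270.
p = a·p₁ + b·p₂ ≈ (0.553, -0.683, 0.478); φ = arcsin(p_z) ≈ 28.56°, λ = atan2(p_y, p_x) ≈ -51.02°.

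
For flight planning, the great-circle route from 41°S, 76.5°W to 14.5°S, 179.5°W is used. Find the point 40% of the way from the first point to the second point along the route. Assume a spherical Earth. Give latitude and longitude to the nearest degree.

From cos δ = sin φ₁ sin φ₂ + cos φ₁ cos φ₂ cos Δλ, the central angle is δ ≈ 1.571 rad (90.0°).
Interpolate at f = 0.40 with slerp weights a = sin((1−f)δ)/sin δ ≈ 0.809, b = sin(fδ)/sin δ ≈ 0.588.
p = a·p₁ + b·p₂ ≈ (-0.427, -0.599, -0.678); φ = arcsin(p_z) ≈ -42.68°, λ = atan2(p_y, p_x) ≈ -125.47°.

≈ 43°S, 125°W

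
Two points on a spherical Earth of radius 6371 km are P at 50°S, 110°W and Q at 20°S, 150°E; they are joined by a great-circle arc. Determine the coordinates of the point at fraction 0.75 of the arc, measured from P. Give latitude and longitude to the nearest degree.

Convert each endpoint to a unit vector on the sphere (x = cos φ cos λ, y = cos φ sin λ, z = sin φ).
The central angle between the endpoints is δ = arccos(p₁·p₂) ≈ 1.413 rad (81.0°).
Interpolate at f = 0.75 with slerp weights a = sin((1−f)δ)/sin δ ≈ 0.350, b = sin(fδ)/sin δ ≈ 0.883.
p = a·p₁ + b·p₂ ≈ (-0.796, 0.203, -0.570); φ = arcsin(p_z) ≈ -34.78°, λ = atan2(p_y, p_x) ≈ 165.66°.

≈ 35°S, 166°E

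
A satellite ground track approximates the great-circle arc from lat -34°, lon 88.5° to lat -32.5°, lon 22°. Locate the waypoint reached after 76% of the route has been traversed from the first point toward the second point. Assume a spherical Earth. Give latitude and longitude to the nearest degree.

≈ lat -36°, lon 37°

From cos δ = sin φ₁ sin φ₂ + cos φ₁ cos φ₂ cos Δλ, the central angle is δ ≈ 0.953 rad (54.6°).
Interpolate at f = 0.76 with slerp weights a = sin((1−f)δ)/sin δ ≈ 0.278, b = sin(fδ)/sin δ ≈ 0.813.
p = a·p₁ + b·p₂ ≈ (0.642, 0.487, -0.592); φ = arcsin(p_z) ≈ -36.32°, λ = atan2(p_y, p_x) ≈ 37.22°.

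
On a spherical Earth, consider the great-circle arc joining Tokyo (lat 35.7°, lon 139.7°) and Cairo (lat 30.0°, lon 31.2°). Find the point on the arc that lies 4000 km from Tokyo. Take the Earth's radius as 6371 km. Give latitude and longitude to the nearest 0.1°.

Convert each endpoint to a unit vector on the sphere (x = cos φ cos λ, y = cos φ sin λ, z = sin φ).
The central angle between the endpoints is δ = arccos(p₁·p₂) ≈ 1.502 rad (86.1°). The total great-circle distance is δ·R ≈ 1.502 × 6371 ≈ 9570 km, so the target fraction is f = 4000/9570 ≈ 0.418.
Interpolate at f ≈ 0.418 with slerp weights a = sin((1−f)δ)/sin δ ≈ 0.769, b = sin(fδ)/sin δ ≈ 0.589.
p = a·p₁ + b·p₂ ≈ (-0.040, 0.668, 0.743); φ = arcsin(p_z) ≈ 47.99°, λ = atan2(p_y, p_x) ≈ 93.43°.

≈ lat 48.0°, lon 93.4°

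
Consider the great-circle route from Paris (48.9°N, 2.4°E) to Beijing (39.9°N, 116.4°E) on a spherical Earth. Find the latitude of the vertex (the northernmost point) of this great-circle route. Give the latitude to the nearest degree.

The great circle lies in the plane with unit normal n̂ = (p₁ × p₂)/|p₁ × p₂|.
Here n̂_z ≈ +0.480; the vertex latitude is φ_max = arccos|n̂_z| ≈ 61.3°.

≈ 61°N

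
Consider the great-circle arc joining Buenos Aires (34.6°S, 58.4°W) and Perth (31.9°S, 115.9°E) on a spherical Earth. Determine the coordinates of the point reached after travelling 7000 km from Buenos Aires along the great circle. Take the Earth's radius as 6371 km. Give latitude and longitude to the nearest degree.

≈ 81°S, 89°E

Write both endpoints as unit vectors p₁, p₂ with components (cos φ cos λ, cos φ sin λ, sin φ).
The central angle between the endpoints is δ = arccos(p₁·p₂) ≈ 1.977 rad (113.3°). The total great-circle distance is δ·R ≈ 1.977 × 6371 ≈ 12597 km, so the target fraction is f = 7000/12597 ≈ 0.556.
Interpolate at f ≈ 0.556 with slerp weights a = sin((1−f)δ)/sin δ ≈ 0.838, b = sin(fδ)/sin δ ≈ 0.970.
p = a·p₁ + b·p₂ ≈ (0.002, 0.153, -0.988); φ = arcsin(p_z) ≈ -81.20°, λ = atan2(p_y, p_x) ≈ 89.29°.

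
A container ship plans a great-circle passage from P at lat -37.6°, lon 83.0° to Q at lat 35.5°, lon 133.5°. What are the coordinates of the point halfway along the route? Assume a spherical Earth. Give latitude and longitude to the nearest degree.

≈ lat -1°, lon 109°

Convert each endpoint to a unit vector on the sphere (x = cos φ cos λ, y = cos φ sin λ, z = sin φ).
The central angle between the endpoints is δ = arccos(p₁·p₂) ≈ 1.515 rad (86.8°).
Interpolate at f = 1/2 with slerp weights a = sin((1−f)δ)/sin δ ≈ 0.688, b = sin(fδ)/sin δ ≈ 0.688.
p = a·p₁ + b·p₂ ≈ (-0.319, 0.947, -0.020); φ = arcsin(p_z) ≈ -1.16°, λ = atan2(p_y, p_x) ≈ 108.62°.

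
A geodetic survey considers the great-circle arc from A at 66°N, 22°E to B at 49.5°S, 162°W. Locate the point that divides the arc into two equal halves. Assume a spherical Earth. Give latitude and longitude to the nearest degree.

Convert each endpoint to a unit vector on the sphere (x = cos φ cos λ, y = cos φ sin λ, z = sin φ).
The central angle between the endpoints is δ = arccos(p₁·p₂) ≈ 2.851 rad (163.4°).
Interpolate at f = 1/2 with slerp weights a = sin((1−f)δ)/sin δ ≈ 3.458, b = sin(fδ)/sin δ ≈ 3.458.
p = a·p₁ + b·p₂ ≈ (-0.832, -0.167, 0.529); φ = arcsin(p_z) ≈ 31.97°, λ = atan2(p_y, p_x) ≈ -168.64°.

≈ 32°N, 169°W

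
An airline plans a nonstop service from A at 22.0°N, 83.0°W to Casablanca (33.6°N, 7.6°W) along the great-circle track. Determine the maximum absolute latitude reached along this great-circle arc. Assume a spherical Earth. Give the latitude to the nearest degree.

≈ 35°N

The great circle lies in the plane with unit normal n̂ = (p₁ × p₂)/|p₁ × p₂|.
Here n̂_z ≈ +0.816; the vertex latitude is φ_max = arccos|n̂_z| ≈ 35.3°.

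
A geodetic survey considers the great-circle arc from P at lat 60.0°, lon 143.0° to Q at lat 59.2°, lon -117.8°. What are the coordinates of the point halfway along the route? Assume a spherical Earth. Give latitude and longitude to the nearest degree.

≈ lat 69°, lon -167°

Convert each endpoint to a unit vector on the sphere (x = cos φ cos λ, y = cos φ sin λ, z = sin φ).
The central angle between the endpoints is δ = arccos(p₁·p₂) ≈ 0.791 rad (45.3°).
Interpolate at f = 1/2 with slerp weights a = sin((1−f)δ)/sin δ ≈ 0.542, b = sin(fδ)/sin δ ≈ 0.542.
p = a·p₁ + b·p₂ ≈ (-0.346, -0.082, 0.935); φ = arcsin(p_z) ≈ 69.18°, λ = atan2(p_y, p_x) ≈ -166.60°.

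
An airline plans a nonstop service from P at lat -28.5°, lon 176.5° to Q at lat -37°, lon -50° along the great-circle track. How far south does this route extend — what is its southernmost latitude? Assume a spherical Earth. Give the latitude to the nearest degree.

The great circle lies in the plane with unit normal n̂ = (p₁ × p₂)/|p₁ × p₂|.
Here n̂_z ≈ +0.519; the vertex latitude is φ_max = arccos|n̂_z| ≈ 58.7°.

≈ -59°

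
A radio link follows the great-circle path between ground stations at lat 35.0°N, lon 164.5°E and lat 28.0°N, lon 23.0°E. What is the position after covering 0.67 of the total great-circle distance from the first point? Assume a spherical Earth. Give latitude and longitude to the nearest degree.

≈ lat 55°N, lon 55°E

From cos δ = sin φ₁ sin φ₂ + cos φ₁ cos φ₂ cos Δλ, the central angle is δ ≈ 1.872 rad (107.3°).
Interpolate at f = 0.67 with slerp weights a = sin((1−f)δ)/sin δ ≈ 0.607, b = sin(fδ)/sin δ ≈ 0.995.
p = a·p₁ + b·p₂ ≈ (0.330, 0.476, 0.815); φ = arcsin(p_z) ≈ 54.60°, λ = atan2(p_y, p_x) ≈ 55.27°.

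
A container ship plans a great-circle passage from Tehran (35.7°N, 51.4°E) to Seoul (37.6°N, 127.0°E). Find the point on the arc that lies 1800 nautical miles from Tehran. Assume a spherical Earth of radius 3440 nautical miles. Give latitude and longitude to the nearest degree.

Write both endpoints as unit vectors p₁, p₂ with components (cos φ cos λ, cos φ sin λ, sin φ).
The central angle between the endpoints is δ = arccos(p₁·p₂) ≈ 1.029 rad (58.9°). The total great-circle distance is δ·R ≈ 1.029 × 3440 ≈ 3538 nmi, so the target fraction is f = 1800/3538 ≈ 0.509.
Interpolate at f ≈ 0.509 with slerp weights a = sin((1−f)δ)/sin δ ≈ 0.565, b = sin(fδ)/sin δ ≈ 0.583.
p = a·p₁ + b·p₂ ≈ (0.008, 0.728, 0.686); φ = arcsin(p_z) ≈ 43.29°, λ = atan2(p_y, p_x) ≈ 89.36°.

≈ 43°N, 89°E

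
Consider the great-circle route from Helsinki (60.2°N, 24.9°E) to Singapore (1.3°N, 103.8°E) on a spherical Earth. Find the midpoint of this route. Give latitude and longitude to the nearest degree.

Convert each endpoint to a unit vector on the sphere (x = cos φ cos λ, y = cos φ sin λ, z = sin φ).
The central angle between the endpoints is δ = arccos(p₁·p₂) ≈ 1.455 rad (83.4°).
Interpolate at f = 1/2 with slerp weights a = sin((1−f)δ)/sin δ ≈ 0.670, b = sin(fδ)/sin δ ≈ 0.670.
p = a·p₁ + b·p₂ ≈ (0.142, 0.790, 0.596); φ = arcsin(p_z) ≈ 36.60°, λ = atan2(p_y, p_x) ≈ 79.80°.

≈ (37°N, 80°E)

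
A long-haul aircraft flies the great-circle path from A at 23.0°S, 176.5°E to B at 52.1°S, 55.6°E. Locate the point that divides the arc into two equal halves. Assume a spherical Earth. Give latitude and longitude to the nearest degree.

≈ 56°S, 135°E

Write both endpoints as unit vectors p₁, p₂ with components (cos φ cos λ, cos φ sin λ, sin φ).
The central angle between the endpoints is δ = arccos(p₁·p₂) ≈ 1.553 rad (89.0°).
Interpolate at f = 1/2 with slerp weights a = sin((1−f)δ)/sin δ ≈ 0.701, b = sin(fδ)/sin δ ≈ 0.701.
p = a·p₁ + b·p₂ ≈ (-0.401, 0.395, -0.827); φ = arcsin(p_z) ≈ -55.78°, λ = atan2(p_y, p_x) ≈ 135.44°.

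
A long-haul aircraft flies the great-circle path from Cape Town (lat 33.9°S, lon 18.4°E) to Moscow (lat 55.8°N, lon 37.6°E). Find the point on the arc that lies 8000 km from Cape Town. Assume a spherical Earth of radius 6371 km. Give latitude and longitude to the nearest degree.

The haversine formula gives a central angle δ ≈ 1.592 rad (91.2°) between the endpoints. The total great-circle distance is δ·R ≈ 1.592 × 6371 ≈ 10140 km, so the target fraction is f = 8000/10140 ≈ 0.789.
Interpolate at f ≈ 0.789 with slerp weights a = sin((1−f)δ)/sin δ ≈ 0.330, b = sin(fδ)/sin δ ≈ 0.951.
p = a·p₁ + b·p₂ ≈ (0.683, 0.412, 0.603); φ = arcsin(p_z) ≈ 37.06°, λ = atan2(p_y, p_x) ≈ 31.13°.

≈ lat 37°N, lon 31°E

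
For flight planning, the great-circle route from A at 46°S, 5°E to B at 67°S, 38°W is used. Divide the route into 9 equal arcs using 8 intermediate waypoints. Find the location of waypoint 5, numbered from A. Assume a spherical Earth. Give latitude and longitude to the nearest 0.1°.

≈ 59.4°S, 12.5°W

Convert each endpoint to a unit vector on the sphere (x = cos φ cos λ, y = cos φ sin λ, z = sin φ).
The central angle between the endpoints is δ = arccos(p₁·p₂) ≈ 0.534 rad (30.6°).
Interpolate at f = 5/9 with slerp weights a = sin((1−f)δ)/sin δ ≈ 0.462, b = sin(fδ)/sin δ ≈ 0.574.
p = a·p₁ + b·p₂ ≈ (0.497, -0.110, -0.861); φ = arcsin(p_z) ≈ -59.43°, λ = atan2(p_y, p_x) ≈ -12.51°.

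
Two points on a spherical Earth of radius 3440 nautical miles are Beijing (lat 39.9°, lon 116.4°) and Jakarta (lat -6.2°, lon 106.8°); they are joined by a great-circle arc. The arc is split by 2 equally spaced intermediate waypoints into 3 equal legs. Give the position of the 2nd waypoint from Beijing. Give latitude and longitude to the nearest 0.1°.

Write both endpoints as unit vectors p₁, p₂ with components (cos φ cos λ, cos φ sin λ, sin φ).
The central angle between the endpoints is δ = arccos(p₁·p₂) ≈ 0.819 rad (46.9°).
Interpolate at f = 2/3 with slerp weights a = sin((1−f)δ)/sin δ ≈ 0.369, b = sin(fδ)/sin δ ≈ 0.711.
p = a·p₁ + b·p₂ ≈ (-0.330, 0.930, 0.160); φ = arcsin(p_z) ≈ 9.21°, λ = atan2(p_y, p_x) ≈ 109.54°.

≈ lat 9.2°, lon 109.5°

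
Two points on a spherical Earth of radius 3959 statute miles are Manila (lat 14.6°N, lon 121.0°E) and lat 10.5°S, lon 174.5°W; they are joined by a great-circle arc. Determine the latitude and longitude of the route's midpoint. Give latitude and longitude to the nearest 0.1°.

The haversine formula gives a central angle δ ≈ 1.199 rad (68.7°) between the endpoints.
Interpolate at f = 1/2 with slerp weights a = sin((1−f)δ)/sin δ ≈ 0.606, b = sin(fδ)/sin δ ≈ 0.606.
p = a·p₁ + b·p₂ ≈ (-0.894, 0.445, 0.042); φ = arcsin(p_z) ≈ 2.42°, λ = atan2(p_y, p_x) ≈ 153.54°.

≈ lat 2.4°N, lon 153.5°E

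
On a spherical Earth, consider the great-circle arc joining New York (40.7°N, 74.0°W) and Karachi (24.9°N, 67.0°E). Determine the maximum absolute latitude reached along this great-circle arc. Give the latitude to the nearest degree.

≈ 63°N

The great circle lies in the plane with unit normal n̂ = (p₁ × p₂)/|p₁ × p₂|.
Here n̂_z ≈ +0.448; the vertex latitude is φ_max = arccos|n̂_z| ≈ 63.4°.
Check via Clairaut: cos φ_max = |cos φ₁| · sin C = cos(40.7°)·sin(36.2°) ≈ 0.448, again giving ≈ 63.4°.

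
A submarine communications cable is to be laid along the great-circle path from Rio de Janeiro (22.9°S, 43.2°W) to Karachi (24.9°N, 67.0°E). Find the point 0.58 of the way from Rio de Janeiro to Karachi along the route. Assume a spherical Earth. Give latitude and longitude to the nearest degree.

Convert each endpoint to a unit vector on the sphere (x = cos φ cos λ, y = cos φ sin λ, z = sin φ).
The central angle between the endpoints is δ = arccos(p₁·p₂) ≈ 2.040 rad (116.9°).
Interpolate at f = 0.58 with slerp weights a = sin((1−f)δ)/sin δ ≈ 0.847, b = sin(fδ)/sin δ ≈ 1.038.
p = a·p₁ + b·p₂ ≈ (0.937, 0.332, 0.107); φ = arcsin(p_z) ≈ 6.16°, λ = atan2(p_y, p_x) ≈ 19.53°.

≈ (6°N, 20°E)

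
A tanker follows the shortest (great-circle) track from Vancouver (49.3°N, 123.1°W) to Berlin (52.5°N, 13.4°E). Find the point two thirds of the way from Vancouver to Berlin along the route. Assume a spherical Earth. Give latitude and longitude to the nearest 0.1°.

≈ (70.5°N, 21.6°W)

Convert each endpoint to a unit vector on the sphere (x = cos φ cos λ, y = cos φ sin λ, z = sin φ).
The central angle between the endpoints is δ = arccos(p₁·p₂) ≈ 1.252 rad (71.7°).
Interpolate at f = 2/3 with slerp weights a = sin((1−f)δ)/sin δ ≈ 0.427, b = sin(fδ)/sin δ ≈ 0.780.
p = a·p₁ + b·p₂ ≈ (0.310, -0.123, 0.943); φ = arcsin(p_z) ≈ 70.51°, λ = atan2(p_y, p_x) ≈ -21.64°.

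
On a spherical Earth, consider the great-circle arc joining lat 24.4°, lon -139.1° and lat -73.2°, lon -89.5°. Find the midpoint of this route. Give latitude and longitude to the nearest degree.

≈ lat -26°, lon -128°

Write both endpoints as unit vectors p₁, p₂ with components (cos φ cos λ, cos φ sin λ, sin φ).
The central angle between the endpoints is δ = arccos(p₁·p₂) ≈ 1.798 rad (103.0°).
Interpolate at f = 1/2 with slerp weights a = sin((1−f)δ)/sin δ ≈ 0.803, b = sin(fδ)/sin δ ≈ 0.803.
p = a·p₁ + b·p₂ ≈ (-0.551, -0.711, -0.437); φ = arcsin(p_z) ≈ -25.92°, λ = atan2(p_y, p_x) ≈ -127.76°.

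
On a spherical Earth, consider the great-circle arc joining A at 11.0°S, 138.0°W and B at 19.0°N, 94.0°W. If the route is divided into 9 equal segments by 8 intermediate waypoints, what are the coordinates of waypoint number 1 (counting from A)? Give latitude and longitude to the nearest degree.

≈ 8°S, 133°W

Convert each endpoint to a unit vector on the sphere (x = cos φ cos λ, y = cos φ sin λ, z = sin φ).
The central angle between the endpoints is δ = arccos(p₁·p₂) ≈ 0.920 rad (52.7°).
Interpolate at f = 1/9 with slerp weights a = sin((1−f)δ)/sin δ ≈ 0.917, b = sin(fδ)/sin δ ≈ 0.128.
p = a·p₁ + b·p₂ ≈ (-0.677, -0.723, -0.133); φ = arcsin(p_z) ≈ -7.66°, λ = atan2(p_y, p_x) ≈ -133.12°.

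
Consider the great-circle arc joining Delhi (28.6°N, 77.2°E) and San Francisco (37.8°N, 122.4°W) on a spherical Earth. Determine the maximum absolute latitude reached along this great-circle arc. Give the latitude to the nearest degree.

≈ 76°N

The great circle lies in the plane with unit normal n̂ = (p₁ × p₂)/|p₁ × p₂|.
Here n̂_z ≈ +0.249; the vertex latitude is φ_max = arccos|n̂_z| ≈ 75.6°.
Check via Clairaut: cos φ_max = |cos φ₁| · sin C = cos(28.6°)·sin(16.5°) ≈ 0.249, again giving ≈ 75.6°.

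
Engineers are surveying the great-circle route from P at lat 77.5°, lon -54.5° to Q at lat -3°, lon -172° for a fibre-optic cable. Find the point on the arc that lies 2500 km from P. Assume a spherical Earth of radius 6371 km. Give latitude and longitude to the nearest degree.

Write both endpoints as unit vectors p₁, p₂ with components (cos φ cos λ, cos φ sin λ, sin φ).
The central angle between the endpoints is δ = arccos(p₁·p₂) ≈ 1.722 rad (98.7°). The total great-circle distance is δ·R ≈ 1.722 × 6371 ≈ 10973 km, so the target fraction is f = 2500/10973 ≈ 0.228.
Interpolate at f ≈ 0.228 with slerp weights a = sin((1−f)δ)/sin δ ≈ 0.982, b = sin(fδ)/sin δ ≈ 0.387.
p = a·p₁ + b·p₂ ≈ (-0.259, -0.227, 0.939); φ = arcsin(p_z) ≈ 69.86°, λ = atan2(p_y, p_x) ≈ -138.79°.

≈ lat 70°, lon -139°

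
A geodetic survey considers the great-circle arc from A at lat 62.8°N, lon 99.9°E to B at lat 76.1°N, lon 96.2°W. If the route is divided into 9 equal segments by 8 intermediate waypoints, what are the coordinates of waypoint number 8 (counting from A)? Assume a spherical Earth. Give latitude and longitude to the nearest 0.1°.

≈ lat 80.5°N, lon 101.5°W

Convert each endpoint to a unit vector on the sphere (x = cos φ cos λ, y = cos φ sin λ, z = sin φ).
The central angle between the endpoints is δ = arccos(p₁·p₂) ≈ 0.711 rad (40.7°).
Interpolate at f = 8/9 with slerp weights a = sin((1−f)δ)/sin δ ≈ 0.121, b = sin(fδ)/sin δ ≈ 0.905.
p = a·p₁ + b·p₂ ≈ (-0.033, -0.162, 0.986); φ = arcsin(p_z) ≈ 80.50°, λ = atan2(p_y, p_x) ≈ -101.53°.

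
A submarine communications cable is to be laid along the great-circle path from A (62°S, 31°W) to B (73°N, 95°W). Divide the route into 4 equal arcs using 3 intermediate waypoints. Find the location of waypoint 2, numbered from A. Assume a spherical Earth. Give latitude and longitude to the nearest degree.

≈ (6°N, 55°W)

Convert each endpoint to a unit vector on the sphere (x = cos φ cos λ, y = cos φ sin λ, z = sin φ).
The central angle between the endpoints is δ = arccos(p₁·p₂) ≈ 2.472 rad (141.6°).
Interpolate at f = 2/4 with slerp weights a = sin((1−f)δ)/sin δ ≈ 1.522, b = sin(fδ)/sin δ ≈ 1.522.
p = a·p₁ + b·p₂ ≈ (0.574, -0.811, 0.112); φ = arcsin(p_z) ≈ 6.41°, λ = atan2(p_y, p_x) ≈ -54.74°.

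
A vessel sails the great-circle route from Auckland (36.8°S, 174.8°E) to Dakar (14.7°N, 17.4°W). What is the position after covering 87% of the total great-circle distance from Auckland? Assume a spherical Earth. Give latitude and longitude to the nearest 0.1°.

≈ (3.8°S, 25.5°W)

Write both endpoints as unit vectors p₁, p₂ with components (cos φ cos λ, cos φ sin λ, sin φ).
The central angle between the endpoints is δ = arccos(p₁·p₂) ≈ 2.712 rad (155.4°).
Interpolate at f = 0.87 with slerp weights a = sin((1−f)δ)/sin δ ≈ 0.829, b = sin(fδ)/sin δ ≈ 1.692.
p = a·p₁ + b·p₂ ≈ (0.901, -0.429, -0.067); φ = arcsin(p_z) ≈ -3.84°, λ = atan2(p_y, p_x) ≈ -25.48°.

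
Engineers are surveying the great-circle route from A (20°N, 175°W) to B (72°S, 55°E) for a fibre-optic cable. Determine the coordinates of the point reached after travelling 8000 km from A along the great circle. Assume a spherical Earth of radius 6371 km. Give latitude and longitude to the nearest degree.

Convert each endpoint to a unit vector on the sphere (x = cos φ cos λ, y = cos φ sin λ, z = sin φ).
The central angle between the endpoints is δ = arccos(p₁·p₂) ≈ 2.108 rad (120.8°). The total great-circle distance is δ·R ≈ 2.108 × 6371 ≈ 13432 km, so the target fraction is f = 8000/13432 ≈ 0.596.
Interpolate at f ≈ 0.596 with slerp weights a = sin((1−f)δ)/sin δ ≈ 0.877, b = sin(fδ)/sin δ ≈ 1.107.
p = a·p₁ + b·p₂ ≈ (-0.624, 0.208, -0.753); φ = arcsin(p_z) ≈ -48.84°, λ = atan2(p_y, p_x) ≈ 161.54°.

≈ (49°S, 162°E)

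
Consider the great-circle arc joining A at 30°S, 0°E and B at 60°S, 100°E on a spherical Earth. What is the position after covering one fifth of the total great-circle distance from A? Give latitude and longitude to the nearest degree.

≈ 41°S, 10°E

The haversine formula gives a central angle δ ≈ 1.205 rad (69.0°) between the endpoints.
Interpolate at f = 1/5 with slerp weights a = sin((1−f)δ)/sin δ ≈ 0.880, b = sin(fδ)/sin δ ≈ 0.256.
p = a·p₁ + b·p₂ ≈ (0.740, 0.126, -0.661); φ = arcsin(p_z) ≈ -41.39°, λ = atan2(p_y, p_x) ≈ 9.66°.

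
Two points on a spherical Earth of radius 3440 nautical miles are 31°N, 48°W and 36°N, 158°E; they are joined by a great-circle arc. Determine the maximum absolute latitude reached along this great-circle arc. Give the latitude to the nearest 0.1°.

≈ 71.3°N

The great circle lies in the plane with unit normal n̂ = (p₁ × p₂)/|p₁ × p₂|.
Here n̂_z ≈ -0.321; the vertex latitude is φ_max = arccos|n̂_z| ≈ 71.3°.
Check via Clairaut: cos φ_max = |cos φ₁| · sin C = cos(31.0°)·sin(22.0°) ≈ 0.321, again giving ≈ 71.3°.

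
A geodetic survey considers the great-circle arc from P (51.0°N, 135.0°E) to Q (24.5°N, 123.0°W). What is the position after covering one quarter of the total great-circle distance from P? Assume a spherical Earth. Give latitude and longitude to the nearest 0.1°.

The haversine formula gives a central angle δ ≈ 1.366 rad (78.3°) between the endpoints.
Interpolate at f = 1/4 with slerp weights a = sin((1−f)δ)/sin δ ≈ 0.873, b = sin(fδ)/sin δ ≈ 0.342.
p = a·p₁ + b·p₂ ≈ (-0.558, 0.127, 0.820); φ = arcsin(p_z) ≈ 55.09°, λ = atan2(p_y, p_x) ≈ 167.15°.

≈ (55.1°N, 167.1°E)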